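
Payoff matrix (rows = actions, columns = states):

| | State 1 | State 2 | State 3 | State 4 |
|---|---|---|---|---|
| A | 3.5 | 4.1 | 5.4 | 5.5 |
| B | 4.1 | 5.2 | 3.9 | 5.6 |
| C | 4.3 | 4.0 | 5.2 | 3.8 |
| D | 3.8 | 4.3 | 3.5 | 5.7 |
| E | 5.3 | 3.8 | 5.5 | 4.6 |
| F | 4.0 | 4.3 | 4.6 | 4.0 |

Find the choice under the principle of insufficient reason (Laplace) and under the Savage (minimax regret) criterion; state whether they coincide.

laplace → E; minimax regret → E (agree)

Row averages: A=4.625, B=4.7, C=4.325, D=4.325, E=4.8, F=4.225
Highest average = 4.8 → E.
Column bests: State 1=5.3, State 2=5.2, State 3=5.5, State 4=5.7.
A regrets: 1.8, 1.1, 0.1, 0.2 → max 1.8
B regrets: 1.2, 0.0, 1.6, 0.1 → max 1.6
C regrets: 1.0, 1.2, 0.3, 1.9 → max 1.9
D regrets: 1.5, 0.9, 2.0, 0.0 → max 2.0
E regrets: 0.0, 1.4, 0.0, 1.1 → max 1.4
F regrets: 1.3, 0.9, 0.9, 1.7 → max 1.7
Smallest max regret = 1.4 → E.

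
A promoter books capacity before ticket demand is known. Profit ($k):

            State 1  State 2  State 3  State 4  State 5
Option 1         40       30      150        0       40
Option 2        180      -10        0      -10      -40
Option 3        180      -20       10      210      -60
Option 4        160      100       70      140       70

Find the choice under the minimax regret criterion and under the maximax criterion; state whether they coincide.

minimax regret → Option 4; maximax → Option 3 (disagree)

Column bests: State 1=180, State 2=100, State 3=150, State 4=210, State 5=70.
Option 1 regrets: 140, 70, 0, 210, 30 → max 210
Option 2 regrets: 0, 110, 150, 220, 110 → max 220
Option 3 regrets: 0, 120, 140, 0, 130 → max 140
Option 4 regrets: 20, 0, 80, 70, 0 → max 80
Smallest max regret = 80 → Option 4.
Row maxima: Option 1=150, Option 2=180, Option 3=210, Option 4=160
Best best-case = 210 → Option 3.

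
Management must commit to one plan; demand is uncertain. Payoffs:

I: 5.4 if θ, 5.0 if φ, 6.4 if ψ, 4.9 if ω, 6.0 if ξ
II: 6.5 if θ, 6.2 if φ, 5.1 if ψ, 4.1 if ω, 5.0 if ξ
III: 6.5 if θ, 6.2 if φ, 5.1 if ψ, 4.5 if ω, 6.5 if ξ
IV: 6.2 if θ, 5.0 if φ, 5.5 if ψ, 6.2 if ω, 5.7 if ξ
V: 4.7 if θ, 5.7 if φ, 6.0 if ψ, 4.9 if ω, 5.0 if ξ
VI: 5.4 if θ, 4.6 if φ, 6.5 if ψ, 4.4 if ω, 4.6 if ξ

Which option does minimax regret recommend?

Column bests: θ=6.5, φ=6.2, ψ=6.5, ω=6.2, ξ=6.5.
I regrets: 1.1, 1.2, 0.1, 1.3, 0.5 → max 1.3
II regrets: 0.0, 0.0, 1.4, 2.1, 1.5 → max 2.1
III regrets: 0.0, 0.0, 1.4, 1.7, 0.0 → max 1.7
IV regrets: 0.3, 1.2, 1.0, 0.0, 0.8 → max 1.2
V regrets: 1.8, 0.5, 0.5, 1.3, 1.5 → max 1.8
VI regrets: 1.1, 1.6, 0.0, 1.8, 1.9 → max 1.9
Smallest max regret = 1.2 → IV.

IV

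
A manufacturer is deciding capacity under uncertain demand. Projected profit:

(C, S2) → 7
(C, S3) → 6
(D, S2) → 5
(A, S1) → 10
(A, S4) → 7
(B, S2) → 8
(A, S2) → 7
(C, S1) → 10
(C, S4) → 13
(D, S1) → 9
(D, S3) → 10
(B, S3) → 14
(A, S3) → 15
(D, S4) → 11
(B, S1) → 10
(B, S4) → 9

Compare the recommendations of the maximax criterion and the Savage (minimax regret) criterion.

maximax → A; minimax regret → B (disagree)

Row maxima: A=15, B=14, C=13, D=11
Best best-case = 15 → A.
Column bests: S1=10, S2=8, S3=15, S4=13.
A regrets: 0, 1, 0, 6 → max 6
B regrets: 0, 0, 1, 4 → max 4
C regrets: 0, 1, 9, 0 → max 9
D regrets: 1, 3, 5, 2 → max 5
Smallest max regret = 4 → B.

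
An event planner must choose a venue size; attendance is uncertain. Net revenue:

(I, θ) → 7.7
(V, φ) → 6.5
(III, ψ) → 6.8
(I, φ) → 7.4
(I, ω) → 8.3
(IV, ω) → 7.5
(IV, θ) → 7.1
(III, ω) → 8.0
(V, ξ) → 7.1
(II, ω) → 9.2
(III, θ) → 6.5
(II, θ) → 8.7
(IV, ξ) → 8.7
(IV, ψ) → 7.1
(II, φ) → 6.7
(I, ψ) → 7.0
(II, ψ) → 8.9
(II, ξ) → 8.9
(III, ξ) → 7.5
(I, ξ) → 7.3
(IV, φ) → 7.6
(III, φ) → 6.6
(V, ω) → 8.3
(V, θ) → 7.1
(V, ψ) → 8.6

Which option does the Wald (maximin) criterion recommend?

IV

Row minima: I=7.0, II=6.7, III=6.5, IV=7.1, V=6.5
Best worst-case = 7.1 → IV.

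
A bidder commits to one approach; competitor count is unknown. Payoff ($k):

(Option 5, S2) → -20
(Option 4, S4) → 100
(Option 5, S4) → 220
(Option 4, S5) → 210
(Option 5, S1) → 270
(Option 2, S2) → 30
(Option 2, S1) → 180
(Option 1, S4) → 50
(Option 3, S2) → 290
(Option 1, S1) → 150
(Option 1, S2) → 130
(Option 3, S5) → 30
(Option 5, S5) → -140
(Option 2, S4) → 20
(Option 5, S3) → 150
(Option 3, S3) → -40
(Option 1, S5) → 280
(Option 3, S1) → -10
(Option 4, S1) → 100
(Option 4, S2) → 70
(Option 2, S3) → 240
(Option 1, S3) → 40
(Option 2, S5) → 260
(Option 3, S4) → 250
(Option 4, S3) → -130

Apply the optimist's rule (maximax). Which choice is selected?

Option 3

Row maxima: Option 1=280, Option 2=260, Option 3=290, Option 4=210, Option 5=270
Best best-case = 290 → Option 3.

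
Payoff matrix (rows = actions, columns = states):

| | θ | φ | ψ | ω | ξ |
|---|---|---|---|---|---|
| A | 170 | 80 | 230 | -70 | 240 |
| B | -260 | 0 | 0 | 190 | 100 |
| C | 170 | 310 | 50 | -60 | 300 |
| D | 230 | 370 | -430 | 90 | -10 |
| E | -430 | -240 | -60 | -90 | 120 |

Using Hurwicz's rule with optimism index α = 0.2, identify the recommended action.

A: 0.2·240 + 0.8·(-70) = -8
B: 0.2·190 + 0.8·(-260) = -170
C: 0.2·310 + 0.8·(-60) = 14
D: 0.2·370 + 0.8·(-430) = -270
E: 0.2·120 + 0.8·(-430) = -320
Highest Hurwicz score = 14 → C.

C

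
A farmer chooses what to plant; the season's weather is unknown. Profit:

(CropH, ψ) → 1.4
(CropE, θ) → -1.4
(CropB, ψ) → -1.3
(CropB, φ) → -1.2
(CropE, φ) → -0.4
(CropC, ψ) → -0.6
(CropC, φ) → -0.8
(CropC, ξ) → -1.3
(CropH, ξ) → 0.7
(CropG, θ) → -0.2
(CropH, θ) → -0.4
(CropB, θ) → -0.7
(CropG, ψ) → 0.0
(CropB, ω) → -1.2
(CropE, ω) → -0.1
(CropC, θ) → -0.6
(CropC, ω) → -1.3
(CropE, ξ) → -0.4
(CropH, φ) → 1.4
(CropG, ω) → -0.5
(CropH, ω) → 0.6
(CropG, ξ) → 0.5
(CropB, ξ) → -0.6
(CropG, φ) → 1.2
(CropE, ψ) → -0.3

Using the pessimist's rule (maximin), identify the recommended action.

Row minima: CropH=-0.4, CropG=-0.5, CropC=-1.3, CropB=-1.3, CropE=-1.4
Best worst-case = -0.4 → CropH.

CropH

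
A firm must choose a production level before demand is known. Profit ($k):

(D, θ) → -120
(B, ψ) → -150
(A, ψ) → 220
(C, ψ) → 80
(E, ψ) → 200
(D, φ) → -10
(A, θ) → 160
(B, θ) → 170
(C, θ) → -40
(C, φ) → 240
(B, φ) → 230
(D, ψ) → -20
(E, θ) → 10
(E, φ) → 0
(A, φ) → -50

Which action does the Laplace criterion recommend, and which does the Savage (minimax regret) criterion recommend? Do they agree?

laplace → A; minimax regret → C (disagree)

Row averages: A=110, B=250/3, C=280/3, D=-50, E=70
Highest average = 110 → A.
Column bests: θ=170, φ=240, ψ=220.
A regrets: 10, 290, 0 → max 290
B regrets: 0, 10, 370 → max 370
C regrets: 210, 0, 140 → max 210
D regrets: 290, 250, 240 → max 290
E regrets: 160, 240, 20 → max 240
Smallest max regret = 210 → C.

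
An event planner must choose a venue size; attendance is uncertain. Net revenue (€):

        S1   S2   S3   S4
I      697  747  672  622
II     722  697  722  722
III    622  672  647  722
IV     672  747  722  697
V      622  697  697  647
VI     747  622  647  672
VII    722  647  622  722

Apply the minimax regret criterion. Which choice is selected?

Column bests: S1=747, S2=747, S3=722, S4=722.
I regrets: 50, 0, 50, 100 → max 100
II regrets: 25, 50, 0, 0 → max 50
III regrets: 125, 75, 75, 0 → max 125
IV regrets: 75, 0, 0, 25 → max 75
V regrets: 125, 50, 25, 75 → max 125
VI regrets: 0, 125, 75, 50 → max 125
VII regrets: 25, 100, 100, 0 → max 100
Smallest max regret = 50 → II.

II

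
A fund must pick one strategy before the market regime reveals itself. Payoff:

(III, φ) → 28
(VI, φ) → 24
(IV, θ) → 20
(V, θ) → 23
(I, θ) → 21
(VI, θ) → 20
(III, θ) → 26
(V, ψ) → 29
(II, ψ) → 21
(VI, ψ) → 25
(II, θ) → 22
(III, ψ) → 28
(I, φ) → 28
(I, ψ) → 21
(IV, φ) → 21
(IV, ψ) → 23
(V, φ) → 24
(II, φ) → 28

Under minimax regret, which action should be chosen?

Column bests: θ=26, φ=28, ψ=29.
I regrets: 5, 0, 8 → max 8
II regrets: 4, 0, 8 → max 8
III regrets: 0, 0, 1 → max 1
IV regrets: 6, 7, 6 → max 7
V regrets: 3, 4, 0 → max 4
VI regrets: 6, 4, 4 → max 6
Smallest max regret = 1 → III.

III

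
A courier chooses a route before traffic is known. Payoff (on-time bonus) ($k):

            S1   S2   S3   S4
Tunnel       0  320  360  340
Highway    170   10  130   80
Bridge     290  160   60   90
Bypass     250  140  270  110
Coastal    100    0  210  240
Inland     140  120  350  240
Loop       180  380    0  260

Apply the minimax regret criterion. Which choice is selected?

Bypass

Column bests: S1=290, S2=380, S3=360, S4=340.
Tunnel regrets: 290, 60, 0, 0 → max 290
Highway regrets: 120, 370, 230, 260 → max 370
Bridge regrets: 0, 220, 300, 250 → max 300
Bypass regrets: 40, 240, 90, 230 → max 240
Coastal regrets: 190, 380, 150, 100 → max 380
Inland regrets: 150, 260, 10, 100 → max 260
Loop regrets: 110, 0, 360, 80 → max 360
Smallest max regret = 240 → Bypass.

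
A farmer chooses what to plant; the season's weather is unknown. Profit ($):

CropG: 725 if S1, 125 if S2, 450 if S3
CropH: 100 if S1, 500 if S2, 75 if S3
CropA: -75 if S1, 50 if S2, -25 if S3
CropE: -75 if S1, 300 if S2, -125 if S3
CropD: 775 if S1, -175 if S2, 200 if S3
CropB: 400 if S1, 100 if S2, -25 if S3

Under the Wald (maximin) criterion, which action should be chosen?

CropG

Row minima: CropG=125, CropH=75, CropA=-75, CropE=-125, CropD=-175, CropB=-25
Best worst-case = 125 → CropG.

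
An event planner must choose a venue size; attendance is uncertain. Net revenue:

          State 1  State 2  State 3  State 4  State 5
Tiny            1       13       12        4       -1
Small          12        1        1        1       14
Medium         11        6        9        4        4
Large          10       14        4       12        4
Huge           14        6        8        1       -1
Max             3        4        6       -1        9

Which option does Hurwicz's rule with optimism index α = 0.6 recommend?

Tiny: 0.6·13 + 0.4·(-1) = 7.4
Small: 0.6·14 + 0.4·1 = 8.8
Medium: 0.6·11 + 0.4·4 = 8.2
Large: 0.6·14 + 0.4·4 = 10
Huge: 0.6·14 + 0.4·(-1) = 8
Max: 0.6·9 + 0.4·(-1) = 5
Highest Hurwicz score = 10 → Large.

Large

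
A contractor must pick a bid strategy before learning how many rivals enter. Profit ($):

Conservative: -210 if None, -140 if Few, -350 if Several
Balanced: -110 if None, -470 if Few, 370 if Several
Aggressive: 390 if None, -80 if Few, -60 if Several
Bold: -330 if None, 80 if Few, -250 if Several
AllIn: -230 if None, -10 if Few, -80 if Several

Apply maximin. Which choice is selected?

Row minima: Conservative=-350, Balanced=-470, Aggressive=-80, Bold=-330, AllIn=-230
Best worst-case = -80 → Aggressive.

Aggressive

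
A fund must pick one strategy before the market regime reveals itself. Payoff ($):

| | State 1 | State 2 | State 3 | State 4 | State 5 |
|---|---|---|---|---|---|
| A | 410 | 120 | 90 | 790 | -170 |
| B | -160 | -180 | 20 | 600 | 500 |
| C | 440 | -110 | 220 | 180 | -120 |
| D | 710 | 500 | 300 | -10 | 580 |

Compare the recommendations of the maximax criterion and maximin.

maximax → A; maximin → D (disagree)

Row maxima: A=790, B=600, C=440, D=710
Best best-case = 790 → A.
Row minima: A=-170, B=-180, C=-120, D=-10
Best worst-case = -10 → D.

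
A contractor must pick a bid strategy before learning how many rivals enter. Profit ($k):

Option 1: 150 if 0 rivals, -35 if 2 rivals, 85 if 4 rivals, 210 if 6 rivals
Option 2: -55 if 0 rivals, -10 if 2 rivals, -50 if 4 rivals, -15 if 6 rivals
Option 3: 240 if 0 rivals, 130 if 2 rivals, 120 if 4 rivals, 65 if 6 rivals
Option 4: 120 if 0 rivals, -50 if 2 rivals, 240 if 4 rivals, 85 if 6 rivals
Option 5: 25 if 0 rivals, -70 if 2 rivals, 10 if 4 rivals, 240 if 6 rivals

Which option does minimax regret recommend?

Column bests: 0 rivals=240, 2 rivals=130, 4 rivals=240, 6 rivals=240.
Option 1 regrets: 90, 165, 155, 30 → max 165
Option 2 regrets: 295, 140, 290, 255 → max 295
Option 3 regrets: 0, 0, 120, 175 → max 175
Option 4 regrets: 120, 180, 0, 155 → max 180
Option 5 regrets: 215, 200, 230, 0 → max 230
Smallest max regret = 165 → Option 1.

Option 1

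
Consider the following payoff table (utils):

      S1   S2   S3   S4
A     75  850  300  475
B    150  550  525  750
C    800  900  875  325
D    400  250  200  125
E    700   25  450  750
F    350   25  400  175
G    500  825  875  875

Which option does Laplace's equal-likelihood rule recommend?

Row averages: A=425, B=493.75, C=725, D=243.75, E=481.25, F=237.5, G=768.75
Highest average = 768.75 → G.

G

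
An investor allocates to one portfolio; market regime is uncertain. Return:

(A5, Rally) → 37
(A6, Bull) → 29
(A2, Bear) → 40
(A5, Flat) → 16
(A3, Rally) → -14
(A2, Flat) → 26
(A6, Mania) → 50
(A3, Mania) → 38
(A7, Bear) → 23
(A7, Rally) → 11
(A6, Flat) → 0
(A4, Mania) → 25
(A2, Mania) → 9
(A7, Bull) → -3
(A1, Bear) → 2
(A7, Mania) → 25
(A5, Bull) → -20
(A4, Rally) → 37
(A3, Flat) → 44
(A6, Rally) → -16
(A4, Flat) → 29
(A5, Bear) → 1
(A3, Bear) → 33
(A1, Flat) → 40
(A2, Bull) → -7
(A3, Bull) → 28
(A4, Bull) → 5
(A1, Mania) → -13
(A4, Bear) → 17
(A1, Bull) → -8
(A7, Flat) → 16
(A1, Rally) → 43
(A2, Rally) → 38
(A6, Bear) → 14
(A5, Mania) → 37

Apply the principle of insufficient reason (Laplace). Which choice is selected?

Row averages: A1=12.8, A2=21.2, A3=25.8, A4=22.6, A5=14.2, A6=15.4, A7=14.4
Highest average = 25.8 → A3.

A3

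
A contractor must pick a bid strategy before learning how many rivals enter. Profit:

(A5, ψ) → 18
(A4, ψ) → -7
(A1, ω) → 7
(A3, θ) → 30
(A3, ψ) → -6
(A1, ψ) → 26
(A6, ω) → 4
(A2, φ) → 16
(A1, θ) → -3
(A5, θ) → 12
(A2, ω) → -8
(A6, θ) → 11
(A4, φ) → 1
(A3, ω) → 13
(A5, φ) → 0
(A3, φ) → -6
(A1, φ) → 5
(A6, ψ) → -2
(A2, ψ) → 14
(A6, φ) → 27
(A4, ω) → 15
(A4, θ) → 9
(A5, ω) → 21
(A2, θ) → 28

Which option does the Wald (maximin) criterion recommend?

Row minima: A1=-3, A2=-8, A3=-6, A4=-7, A5=0, A6=-2
Best worst-case = 0 → A5.

A5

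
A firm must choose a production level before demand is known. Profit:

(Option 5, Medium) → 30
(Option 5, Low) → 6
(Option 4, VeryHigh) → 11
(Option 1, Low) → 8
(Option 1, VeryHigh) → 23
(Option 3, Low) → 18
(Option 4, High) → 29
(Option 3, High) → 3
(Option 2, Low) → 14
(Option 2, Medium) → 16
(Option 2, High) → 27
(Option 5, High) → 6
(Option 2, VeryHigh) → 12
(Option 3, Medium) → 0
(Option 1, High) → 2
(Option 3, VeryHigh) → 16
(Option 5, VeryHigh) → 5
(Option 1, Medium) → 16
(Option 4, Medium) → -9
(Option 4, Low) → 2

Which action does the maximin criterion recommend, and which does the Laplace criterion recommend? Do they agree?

Row minima: Option 1=2, Option 2=12, Option 3=0, Option 4=-9, Option 5=5
Best worst-case = 12 → Option 2.
Row averages: Option 1=12.25, Option 2=17.25, Option 3=9.25, Option 4=8.25, Option 5=11.75
Highest average = 17.25 → Option 2.

maximin → Option 2; laplace → Option 2 (agree)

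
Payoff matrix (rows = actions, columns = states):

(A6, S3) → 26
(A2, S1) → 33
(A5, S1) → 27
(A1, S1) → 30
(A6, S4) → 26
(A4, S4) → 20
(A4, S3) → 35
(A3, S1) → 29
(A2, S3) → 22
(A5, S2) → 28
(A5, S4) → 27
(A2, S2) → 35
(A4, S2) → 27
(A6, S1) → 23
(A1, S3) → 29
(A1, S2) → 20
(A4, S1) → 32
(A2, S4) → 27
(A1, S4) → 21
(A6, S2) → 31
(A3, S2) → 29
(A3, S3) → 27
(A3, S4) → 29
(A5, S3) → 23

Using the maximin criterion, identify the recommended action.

A3

Row minima: A1=20, A2=22, A3=27, A4=20, A5=23, A6=23
Best worst-case = 27 → A3.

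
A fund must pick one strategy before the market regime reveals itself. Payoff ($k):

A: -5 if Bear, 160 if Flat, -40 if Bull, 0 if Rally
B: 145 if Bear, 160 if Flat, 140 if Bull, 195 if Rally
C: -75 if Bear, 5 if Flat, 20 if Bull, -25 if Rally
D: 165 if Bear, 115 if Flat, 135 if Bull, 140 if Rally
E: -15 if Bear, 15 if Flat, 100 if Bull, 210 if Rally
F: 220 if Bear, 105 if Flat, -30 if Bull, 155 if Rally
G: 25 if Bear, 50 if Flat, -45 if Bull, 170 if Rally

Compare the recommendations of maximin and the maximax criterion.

Row minima: A=-40, B=140, C=-75, D=115, E=-15, F=-30, G=-45
Best worst-case = 140 → B.
Row maxima: A=160, B=195, C=20, D=165, E=210, F=220, G=170
Best best-case = 220 → F.

maximin → B; maximax → F (disagree)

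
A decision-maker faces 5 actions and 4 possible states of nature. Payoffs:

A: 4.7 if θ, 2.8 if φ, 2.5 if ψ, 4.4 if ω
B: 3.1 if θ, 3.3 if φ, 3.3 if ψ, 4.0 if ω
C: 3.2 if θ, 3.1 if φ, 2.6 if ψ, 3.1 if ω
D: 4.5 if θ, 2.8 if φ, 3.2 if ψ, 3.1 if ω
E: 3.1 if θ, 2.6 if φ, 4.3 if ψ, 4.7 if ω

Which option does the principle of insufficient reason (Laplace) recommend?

E

Row averages: A=3.6, B=3.425, C=3, D=3.4, E=3.675
Highest average = 3.675 → E.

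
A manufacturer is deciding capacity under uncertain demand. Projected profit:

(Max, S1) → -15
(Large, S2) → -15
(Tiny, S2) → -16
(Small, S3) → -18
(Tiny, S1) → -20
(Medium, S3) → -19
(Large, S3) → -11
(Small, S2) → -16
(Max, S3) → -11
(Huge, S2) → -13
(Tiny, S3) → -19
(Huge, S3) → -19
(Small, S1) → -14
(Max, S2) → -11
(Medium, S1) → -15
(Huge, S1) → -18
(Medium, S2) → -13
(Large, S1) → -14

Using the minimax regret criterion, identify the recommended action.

Max

Column bests: S1=-14, S2=-11, S3=-11.
Tiny regrets: 6, 5, 8 → max 8
Small regrets: 0, 5, 7 → max 7
Medium regrets: 1, 2, 8 → max 8
Large regrets: 0, 4, 0 → max 4
Huge regrets: 4, 2, 8 → max 8
Max regrets: 1, 0, 0 → max 1
Smallest max regret = 1 → Max.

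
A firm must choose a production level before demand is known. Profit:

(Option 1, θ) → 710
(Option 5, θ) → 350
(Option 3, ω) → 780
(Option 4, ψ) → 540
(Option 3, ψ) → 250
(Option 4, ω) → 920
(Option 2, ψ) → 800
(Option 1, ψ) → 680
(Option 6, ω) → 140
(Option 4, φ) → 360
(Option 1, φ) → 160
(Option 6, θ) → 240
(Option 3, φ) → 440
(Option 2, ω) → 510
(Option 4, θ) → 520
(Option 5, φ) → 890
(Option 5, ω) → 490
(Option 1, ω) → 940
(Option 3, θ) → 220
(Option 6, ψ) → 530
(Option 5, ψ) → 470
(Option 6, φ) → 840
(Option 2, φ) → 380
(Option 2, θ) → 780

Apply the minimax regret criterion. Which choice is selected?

Column bests: θ=780, φ=890, ψ=800, ω=940.
Option 1 regrets: 70, 730, 120, 0 → max 730
Option 2 regrets: 0, 510, 0, 430 → max 510
Option 3 regrets: 560, 450, 550, 160 → max 560
Option 4 regrets: 260, 530, 260, 20 → max 530
Option 5 regrets: 430, 0, 330, 450 → max 450
Option 6 regrets: 540, 50, 270, 800 → max 800
Smallest max regret = 450 → Option 5.

Option 5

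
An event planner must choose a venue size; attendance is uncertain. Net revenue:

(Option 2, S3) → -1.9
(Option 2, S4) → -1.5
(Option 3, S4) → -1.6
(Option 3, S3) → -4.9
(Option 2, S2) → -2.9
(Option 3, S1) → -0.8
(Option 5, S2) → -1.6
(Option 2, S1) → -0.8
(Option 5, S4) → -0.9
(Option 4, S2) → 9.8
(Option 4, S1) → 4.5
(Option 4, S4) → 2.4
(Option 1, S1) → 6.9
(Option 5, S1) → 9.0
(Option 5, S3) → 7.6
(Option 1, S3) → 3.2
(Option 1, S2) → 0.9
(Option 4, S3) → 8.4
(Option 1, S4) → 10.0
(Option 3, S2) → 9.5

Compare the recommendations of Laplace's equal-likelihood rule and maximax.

Row averages: Option 1=5.25, Option 2=-1.775, Option 3=0.55, Option 4=6.275, Option 5=3.525
Highest average = 6.275 → Option 4.
Row maxima: Option 1=10.0, Option 2=-0.8, Option 3=9.5, Option 4=9.8, Option 5=9.0
Best best-case = 10.0 → Option 1.

laplace → Option 4; maximax → Option 1 (disagree)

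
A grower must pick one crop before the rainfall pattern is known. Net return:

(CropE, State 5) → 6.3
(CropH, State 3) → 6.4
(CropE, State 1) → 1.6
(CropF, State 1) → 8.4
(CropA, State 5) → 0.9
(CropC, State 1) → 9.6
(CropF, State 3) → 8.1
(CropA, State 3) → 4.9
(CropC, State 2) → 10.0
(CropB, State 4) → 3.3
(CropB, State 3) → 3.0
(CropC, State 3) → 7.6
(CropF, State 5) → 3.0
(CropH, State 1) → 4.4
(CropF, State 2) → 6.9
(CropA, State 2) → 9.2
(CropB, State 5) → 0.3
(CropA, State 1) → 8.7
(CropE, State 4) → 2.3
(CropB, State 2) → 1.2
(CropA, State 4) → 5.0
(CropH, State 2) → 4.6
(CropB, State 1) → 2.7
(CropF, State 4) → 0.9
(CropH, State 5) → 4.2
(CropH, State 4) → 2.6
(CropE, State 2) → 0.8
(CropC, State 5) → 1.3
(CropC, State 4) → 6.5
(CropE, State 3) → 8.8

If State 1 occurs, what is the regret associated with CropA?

0.9

Best payoff under State 1 is 9.6.
Regret = 9.6 − 8.7 = 0.9.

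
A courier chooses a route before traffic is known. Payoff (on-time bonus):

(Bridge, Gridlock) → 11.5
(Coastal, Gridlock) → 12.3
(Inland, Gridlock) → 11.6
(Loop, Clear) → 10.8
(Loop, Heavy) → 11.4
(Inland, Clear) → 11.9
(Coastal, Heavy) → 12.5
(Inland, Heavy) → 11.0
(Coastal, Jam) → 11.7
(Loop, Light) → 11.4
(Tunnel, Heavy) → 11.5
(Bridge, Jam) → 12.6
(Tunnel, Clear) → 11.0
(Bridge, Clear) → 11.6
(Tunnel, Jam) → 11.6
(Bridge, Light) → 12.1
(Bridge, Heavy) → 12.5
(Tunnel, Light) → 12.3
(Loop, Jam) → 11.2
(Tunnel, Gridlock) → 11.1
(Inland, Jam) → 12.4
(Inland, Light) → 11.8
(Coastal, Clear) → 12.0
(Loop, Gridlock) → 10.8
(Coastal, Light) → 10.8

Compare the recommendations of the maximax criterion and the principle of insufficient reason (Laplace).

Row maxima: Tunnel=12.3, Coastal=12.5, Bridge=12.6, Loop=11.4, Inland=12.4
Best best-case = 12.6 → Bridge.
Row averages: Tunnel=11.5, Coastal=11.86, Bridge=12.06, Loop=11.12, Inland=11.74
Highest average = 12.06 → Bridge.

maximax → Bridge; laplace → Bridge (agree)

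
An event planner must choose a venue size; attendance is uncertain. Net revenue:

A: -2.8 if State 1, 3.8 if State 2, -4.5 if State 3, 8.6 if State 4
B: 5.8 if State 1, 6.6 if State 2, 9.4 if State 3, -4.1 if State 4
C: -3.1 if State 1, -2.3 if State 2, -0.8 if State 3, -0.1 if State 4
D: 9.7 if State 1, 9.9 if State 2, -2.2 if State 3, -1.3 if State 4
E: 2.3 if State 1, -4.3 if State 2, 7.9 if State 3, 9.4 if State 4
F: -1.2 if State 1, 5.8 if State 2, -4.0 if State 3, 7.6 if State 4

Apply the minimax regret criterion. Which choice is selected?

Column bests: State 1=9.7, State 2=9.9, State 3=9.4, State 4=9.4.
A regrets: 12.5, 6.1, 13.9, 0.8 → max 13.9
B regrets: 3.9, 3.3, 0.0, 13.5 → max 13.5
C regrets: 12.8, 12.2, 10.2, 9.5 → max 12.8
D regrets: 0.0, 0.0, 11.6, 10.7 → max 11.6
E regrets: 7.4, 14.2, 1.5, 0.0 → max 14.2
F regrets: 10.9, 4.1, 13.4, 1.8 → max 13.4
Smallest max regret = 11.6 → D.

D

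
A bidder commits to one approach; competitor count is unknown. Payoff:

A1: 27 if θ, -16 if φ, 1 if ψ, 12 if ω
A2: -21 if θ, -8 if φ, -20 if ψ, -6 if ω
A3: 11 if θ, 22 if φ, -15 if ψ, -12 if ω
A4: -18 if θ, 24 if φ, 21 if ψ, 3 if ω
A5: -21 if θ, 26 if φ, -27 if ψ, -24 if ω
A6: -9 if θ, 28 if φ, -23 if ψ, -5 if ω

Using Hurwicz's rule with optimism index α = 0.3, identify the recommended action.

A1: 0.3·27 + 0.7·(-16) = -3.1
A2: 0.3·(-6) + 0.7·(-21) = -16.5
A3: 0.3·22 + 0.7·(-15) = -3.9
A4: 0.3·24 + 0.7·(-18) = -5.4
A5: 0.3·26 + 0.7·(-27) = -11.1
A6: 0.3·28 + 0.7·(-23) = -7.7
Highest Hurwicz score = -3.1 → A1.

A1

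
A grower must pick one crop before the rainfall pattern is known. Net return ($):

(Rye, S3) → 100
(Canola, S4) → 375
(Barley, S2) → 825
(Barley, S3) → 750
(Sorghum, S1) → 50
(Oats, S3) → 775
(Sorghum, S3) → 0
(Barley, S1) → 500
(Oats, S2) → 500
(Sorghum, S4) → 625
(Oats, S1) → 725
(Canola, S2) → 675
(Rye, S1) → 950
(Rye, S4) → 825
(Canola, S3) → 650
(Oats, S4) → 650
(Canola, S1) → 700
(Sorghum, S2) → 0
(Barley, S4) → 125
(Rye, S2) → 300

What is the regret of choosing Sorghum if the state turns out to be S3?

775

Best payoff under S3 is 775.
Regret = 775 − 0 = 775.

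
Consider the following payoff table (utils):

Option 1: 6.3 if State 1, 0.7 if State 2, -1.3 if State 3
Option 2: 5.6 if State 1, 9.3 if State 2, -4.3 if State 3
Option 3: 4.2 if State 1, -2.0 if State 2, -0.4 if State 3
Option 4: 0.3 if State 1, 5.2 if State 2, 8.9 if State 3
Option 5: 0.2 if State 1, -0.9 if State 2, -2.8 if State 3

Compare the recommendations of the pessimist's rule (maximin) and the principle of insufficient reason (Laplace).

maximin → Option 4; laplace → Option 4 (agree)

Row minima: Option 1=-1.3, Option 2=-4.3, Option 3=-2.0, Option 4=0.3, Option 5=-2.8
Best worst-case = 0.3 → Option 4.
Row averages: Option 1=1.9, Option 2=53/15, Option 3=0.6, Option 4=4.8, Option 5=-7/6
Highest average = 4.8 → Option 4.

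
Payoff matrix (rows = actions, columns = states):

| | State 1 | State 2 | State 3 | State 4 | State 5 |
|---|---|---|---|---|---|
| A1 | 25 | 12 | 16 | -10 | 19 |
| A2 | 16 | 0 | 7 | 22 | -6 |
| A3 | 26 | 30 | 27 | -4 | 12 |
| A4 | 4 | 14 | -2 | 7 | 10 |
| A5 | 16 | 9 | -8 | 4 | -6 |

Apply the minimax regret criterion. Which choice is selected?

Column bests: State 1=26, State 2=30, State 3=27, State 4=22, State 5=19.
A1 regrets: 1, 18, 11, 32, 0 → max 32
A2 regrets: 10, 30, 20, 0, 25 → max 30
A3 regrets: 0, 0, 0, 26, 7 → max 26
A4 regrets: 22, 16, 29, 15, 9 → max 29
A5 regrets: 10, 21, 35, 18, 25 → max 35
Smallest max regret = 26 → A3.

A3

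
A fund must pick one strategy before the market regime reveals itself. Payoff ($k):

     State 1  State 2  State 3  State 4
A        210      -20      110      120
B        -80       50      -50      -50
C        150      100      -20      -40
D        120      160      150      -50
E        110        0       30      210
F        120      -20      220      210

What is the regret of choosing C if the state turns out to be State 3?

240

Best payoff under State 3 is 220.
Regret = 220 − (-20) = 240.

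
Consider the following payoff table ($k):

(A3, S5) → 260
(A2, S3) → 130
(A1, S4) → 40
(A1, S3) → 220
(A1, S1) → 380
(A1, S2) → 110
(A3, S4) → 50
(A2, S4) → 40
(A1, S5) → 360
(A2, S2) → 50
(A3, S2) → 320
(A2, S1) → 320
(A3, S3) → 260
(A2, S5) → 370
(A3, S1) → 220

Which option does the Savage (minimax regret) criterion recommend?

Column bests: S1=380, S2=320, S3=260, S4=50, S5=370.
A1 regrets: 0, 210, 40, 10, 10 → max 210
A2 regrets: 60, 270, 130, 10, 0 → max 270
A3 regrets: 160, 0, 0, 0, 110 → max 160
Smallest max regret = 160 → A3.

A3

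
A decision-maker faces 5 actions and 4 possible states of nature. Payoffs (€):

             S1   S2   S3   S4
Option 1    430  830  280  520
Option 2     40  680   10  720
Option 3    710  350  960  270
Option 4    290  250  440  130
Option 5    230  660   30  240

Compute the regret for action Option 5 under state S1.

480

Best payoff under S1 is 710.
Regret = 710 − 230 = 480.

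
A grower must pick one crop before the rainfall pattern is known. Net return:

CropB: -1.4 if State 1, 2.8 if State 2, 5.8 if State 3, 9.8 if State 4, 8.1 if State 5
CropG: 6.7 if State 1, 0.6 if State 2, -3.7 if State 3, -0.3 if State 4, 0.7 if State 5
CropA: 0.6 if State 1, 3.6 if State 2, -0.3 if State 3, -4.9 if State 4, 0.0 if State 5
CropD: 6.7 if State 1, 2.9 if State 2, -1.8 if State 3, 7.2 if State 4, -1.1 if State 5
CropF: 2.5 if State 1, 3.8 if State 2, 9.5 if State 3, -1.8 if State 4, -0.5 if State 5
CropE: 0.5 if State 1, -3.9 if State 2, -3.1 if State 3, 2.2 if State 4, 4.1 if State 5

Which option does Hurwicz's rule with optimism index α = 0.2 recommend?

CropB

CropB: 0.2·9.8 + 0.8·(-1.4) = 0.84
CropG: 0.2·6.7 + 0.8·(-3.7) = -1.62
CropA: 0.2·3.6 + 0.8·(-4.9) = -3.2
CropD: 0.2·7.2 + 0.8·(-1.8) = 0
CropF: 0.2·9.5 + 0.8·(-1.8) = 0.46
CropE: 0.2·4.1 + 0.8·(-3.9) = -2.3
Highest Hurwicz score = 0.84 → CropB.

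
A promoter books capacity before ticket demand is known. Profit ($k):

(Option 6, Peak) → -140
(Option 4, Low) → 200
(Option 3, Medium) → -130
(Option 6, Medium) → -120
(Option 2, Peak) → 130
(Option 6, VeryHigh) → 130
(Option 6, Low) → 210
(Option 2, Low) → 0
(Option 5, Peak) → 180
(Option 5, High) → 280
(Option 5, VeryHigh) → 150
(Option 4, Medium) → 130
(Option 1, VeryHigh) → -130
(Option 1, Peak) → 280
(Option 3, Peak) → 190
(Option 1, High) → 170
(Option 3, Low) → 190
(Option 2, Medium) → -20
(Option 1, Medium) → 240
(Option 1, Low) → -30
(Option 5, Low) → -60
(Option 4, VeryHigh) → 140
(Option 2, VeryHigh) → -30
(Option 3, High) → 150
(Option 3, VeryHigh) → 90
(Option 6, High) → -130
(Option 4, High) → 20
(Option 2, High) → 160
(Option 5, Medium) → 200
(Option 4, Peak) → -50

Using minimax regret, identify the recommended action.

Option 2

Column bests: Low=210, Medium=240, High=280, VeryHigh=150, Peak=280.
Option 1 regrets: 240, 0, 110, 280, 0 → max 280
Option 2 regrets: 210, 260, 120, 180, 150 → max 260
Option 3 regrets: 20, 370, 130, 60, 90 → max 370
Option 4 regrets: 10, 110, 260, 10, 330 → max 330
Option 5 regrets: 270, 40, 0, 0, 100 → max 270
Option 6 regrets: 0, 360, 410, 20, 420 → max 420
Smallest max regret = 260 → Option 2.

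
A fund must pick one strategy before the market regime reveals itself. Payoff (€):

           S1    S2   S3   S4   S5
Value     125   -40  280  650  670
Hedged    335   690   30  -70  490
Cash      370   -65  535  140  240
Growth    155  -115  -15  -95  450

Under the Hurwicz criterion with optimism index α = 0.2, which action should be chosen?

Value

Value: 0.2·670 + 0.8·(-40) = 102
Hedged: 0.2·690 + 0.8·(-70) = 82
Cash: 0.2·535 + 0.8·(-65) = 55
Growth: 0.2·450 + 0.8·(-115) = -2
Highest Hurwicz score = 102 → Value.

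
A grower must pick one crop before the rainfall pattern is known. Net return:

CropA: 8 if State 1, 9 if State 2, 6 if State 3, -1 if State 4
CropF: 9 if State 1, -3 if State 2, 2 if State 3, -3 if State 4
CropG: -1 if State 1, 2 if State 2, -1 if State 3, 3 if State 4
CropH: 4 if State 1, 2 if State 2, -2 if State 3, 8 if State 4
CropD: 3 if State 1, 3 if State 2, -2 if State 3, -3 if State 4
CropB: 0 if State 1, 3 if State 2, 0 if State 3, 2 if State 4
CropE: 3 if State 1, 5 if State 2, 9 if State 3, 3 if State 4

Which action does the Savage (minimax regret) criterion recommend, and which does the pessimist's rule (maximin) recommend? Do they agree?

Column bests: State 1=9, State 2=9, State 3=9, State 4=8.
CropA regrets: 1, 0, 3, 9 → max 9
CropF regrets: 0, 12, 7, 11 → max 12
CropG regrets: 10, 7, 10, 5 → max 10
CropH regrets: 5, 7, 11, 0 → max 11
CropD regrets: 6, 6, 11, 11 → max 11
CropB regrets: 9, 6, 9, 6 → max 9
CropE regrets: 6, 4, 0, 5 → max 6
Smallest max regret = 6 → CropE.
Row minima: CropA=-1, CropF=-3, CropG=-1, CropH=-2, CropD=-3, CropB=0, CropE=3
Best worst-case = 3 → CropE.

minimax regret → CropE; maximin → CropE (agree)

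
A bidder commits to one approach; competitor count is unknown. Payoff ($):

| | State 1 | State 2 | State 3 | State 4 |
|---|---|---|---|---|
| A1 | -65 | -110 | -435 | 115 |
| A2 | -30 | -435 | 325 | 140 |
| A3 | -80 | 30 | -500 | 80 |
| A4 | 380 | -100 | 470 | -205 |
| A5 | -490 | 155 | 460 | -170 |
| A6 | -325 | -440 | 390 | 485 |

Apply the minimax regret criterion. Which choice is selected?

A2

Column bests: State 1=380, State 2=155, State 3=470, State 4=485.
A1 regrets: 445, 265, 905, 370 → max 905
A2 regrets: 410, 590, 145, 345 → max 590
A3 regrets: 460, 125, 970, 405 → max 970
A4 regrets: 0, 255, 0, 690 → max 690
A5 regrets: 870, 0, 10, 655 → max 870
A6 regrets: 705, 595, 80, 0 → max 705
Smallest max regret = 590 → A2.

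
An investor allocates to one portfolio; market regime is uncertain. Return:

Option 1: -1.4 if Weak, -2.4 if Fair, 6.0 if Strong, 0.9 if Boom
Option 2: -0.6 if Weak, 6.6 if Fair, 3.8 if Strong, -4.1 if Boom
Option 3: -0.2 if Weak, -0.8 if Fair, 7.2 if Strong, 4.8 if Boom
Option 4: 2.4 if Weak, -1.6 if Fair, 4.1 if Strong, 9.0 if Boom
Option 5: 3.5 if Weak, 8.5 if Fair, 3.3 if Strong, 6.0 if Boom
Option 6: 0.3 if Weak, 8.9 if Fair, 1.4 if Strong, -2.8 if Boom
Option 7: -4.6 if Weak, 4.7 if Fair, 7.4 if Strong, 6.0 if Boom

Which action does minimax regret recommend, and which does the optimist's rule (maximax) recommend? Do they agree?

minimax regret → Option 5; maximax → Option 4 (disagree)

Column bests: Weak=3.5, Fair=8.9, Strong=7.4, Boom=9.0.
Option 1 regrets: 4.9, 11.3, 1.4, 8.1 → max 11.3
Option 2 regrets: 4.1, 2.3, 3.6, 13.1 → max 13.1
Option 3 regrets: 3.7, 9.7, 0.2, 4.2 → max 9.7
Option 4 regrets: 1.1, 10.5, 3.3, 0.0 → max 10.5
Option 5 regrets: 0.0, 0.4, 4.1, 3.0 → max 4.1
Option 6 regrets: 3.2, 0.0, 6.0, 11.8 → max 11.8
Option 7 regrets: 8.1, 4.2, 0.0, 3.0 → max 8.1
Smallest max regret = 4.1 → Option 5.
Row maxima: Option 1=6.0, Option 2=6.6, Option 3=7.2, Option 4=9.0, Option 5=8.5, Option 6=8.9, Option 7=7.4
Best best-case = 9.0 → Option 4.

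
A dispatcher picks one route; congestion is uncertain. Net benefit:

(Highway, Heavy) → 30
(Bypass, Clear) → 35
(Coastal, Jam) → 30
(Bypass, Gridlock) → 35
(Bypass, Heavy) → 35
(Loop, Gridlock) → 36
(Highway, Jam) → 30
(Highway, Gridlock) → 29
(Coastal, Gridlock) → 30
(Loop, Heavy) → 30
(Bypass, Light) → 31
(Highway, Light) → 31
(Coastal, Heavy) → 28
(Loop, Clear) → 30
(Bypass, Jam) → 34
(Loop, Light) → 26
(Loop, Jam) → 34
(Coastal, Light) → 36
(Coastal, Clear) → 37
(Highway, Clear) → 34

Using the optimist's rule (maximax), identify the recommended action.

Row maxima: Bypass=35, Coastal=37, Highway=34, Loop=36
Best best-case = 37 → Coastal.

Coastal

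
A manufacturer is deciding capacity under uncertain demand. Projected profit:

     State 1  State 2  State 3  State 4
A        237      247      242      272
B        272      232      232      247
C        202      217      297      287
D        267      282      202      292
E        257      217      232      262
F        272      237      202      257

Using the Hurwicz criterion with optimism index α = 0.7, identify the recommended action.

A: 0.7·272 + 0.3·237 = 261.5
B: 0.7·272 + 0.3·232 = 260
C: 0.7·297 + 0.3·202 = 268.5
D: 0.7·292 + 0.3·202 = 265
E: 0.7·262 + 0.3·217 = 248.5
F: 0.7·272 + 0.3·202 = 251
Highest Hurwicz score = 268.5 → C.

C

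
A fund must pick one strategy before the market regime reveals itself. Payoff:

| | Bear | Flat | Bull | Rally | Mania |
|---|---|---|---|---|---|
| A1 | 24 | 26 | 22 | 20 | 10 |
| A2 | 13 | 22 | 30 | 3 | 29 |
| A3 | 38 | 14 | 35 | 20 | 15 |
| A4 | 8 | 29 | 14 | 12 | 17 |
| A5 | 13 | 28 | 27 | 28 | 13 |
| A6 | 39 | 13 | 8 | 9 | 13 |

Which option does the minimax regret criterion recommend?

A3

Column bests: Bear=39, Flat=29, Bull=35, Rally=28, Mania=29.
A1 regrets: 15, 3, 13, 8, 19 → max 19
A2 regrets: 26, 7, 5, 25, 0 → max 26
A3 regrets: 1, 15, 0, 8, 14 → max 15
A4 regrets: 31, 0, 21, 16, 12 → max 31
A5 regrets: 26, 1, 8, 0, 16 → max 26
A6 regrets: 0, 16, 27, 19, 16 → max 27
Smallest max regret = 15 → A3.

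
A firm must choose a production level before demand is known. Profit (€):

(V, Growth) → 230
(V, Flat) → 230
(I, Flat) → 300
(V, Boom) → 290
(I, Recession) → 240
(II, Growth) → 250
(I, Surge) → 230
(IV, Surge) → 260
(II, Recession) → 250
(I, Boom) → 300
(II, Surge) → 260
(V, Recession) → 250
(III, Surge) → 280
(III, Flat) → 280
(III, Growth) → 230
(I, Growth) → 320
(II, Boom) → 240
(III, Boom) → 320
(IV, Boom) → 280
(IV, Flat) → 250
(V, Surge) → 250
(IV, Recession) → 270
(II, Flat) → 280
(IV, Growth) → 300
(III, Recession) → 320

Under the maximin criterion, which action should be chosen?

Row minima: I=230, II=240, III=230, IV=250, V=230
Best worst-case = 250 → IV.

IV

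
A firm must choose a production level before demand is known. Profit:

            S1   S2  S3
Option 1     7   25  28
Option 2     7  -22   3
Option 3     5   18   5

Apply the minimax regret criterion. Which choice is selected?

Option 1

Column bests: S1=7, S2=25, S3=28.
Option 1 regrets: 0, 0, 0 → max 0
Option 2 regrets: 0, 47, 25 → max 47
Option 3 regrets: 2, 7, 23 → max 23
Smallest max regret = 0 → Option 1.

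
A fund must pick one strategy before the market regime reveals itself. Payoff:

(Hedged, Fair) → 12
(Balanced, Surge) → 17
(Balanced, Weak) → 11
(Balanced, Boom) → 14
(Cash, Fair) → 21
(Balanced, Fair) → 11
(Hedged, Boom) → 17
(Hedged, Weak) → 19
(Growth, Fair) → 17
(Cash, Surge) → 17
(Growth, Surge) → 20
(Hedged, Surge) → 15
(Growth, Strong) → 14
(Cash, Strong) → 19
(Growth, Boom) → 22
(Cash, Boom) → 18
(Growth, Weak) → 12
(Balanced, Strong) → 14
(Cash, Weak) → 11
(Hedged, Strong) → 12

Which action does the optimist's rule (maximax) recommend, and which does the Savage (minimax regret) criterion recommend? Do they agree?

Row maxima: Balanced=17, Growth=22, Cash=21, Hedged=19
Best best-case = 22 → Growth.
Column bests: Weak=19, Fair=21, Strong=19, Boom=22, Surge=20.
Balanced regrets: 8, 10, 5, 8, 3 → max 10
Growth regrets: 7, 4, 5, 0, 0 → max 7
Cash regrets: 8, 0, 0, 4, 3 → max 8
Hedged regrets: 0, 9, 7, 5, 5 → max 9
Smallest max regret = 7 → Growth.

maximax → Growth; minimax regret → Growth (agree)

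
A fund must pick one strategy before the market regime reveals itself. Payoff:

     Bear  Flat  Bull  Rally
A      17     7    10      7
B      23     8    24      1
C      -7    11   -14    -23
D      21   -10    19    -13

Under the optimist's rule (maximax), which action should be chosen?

Row maxima: A=17, B=24, C=11, D=21
Best best-case = 24 → B.

B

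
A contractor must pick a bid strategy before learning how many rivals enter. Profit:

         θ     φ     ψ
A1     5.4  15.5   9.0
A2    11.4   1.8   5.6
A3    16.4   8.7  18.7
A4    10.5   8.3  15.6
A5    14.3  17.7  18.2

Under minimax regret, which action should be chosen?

Column bests: θ=16.4, φ=17.7, ψ=18.7.
A1 regrets: 11.0, 2.2, 9.7 → max 11.0
A2 regrets: 5.0, 15.9, 13.1 → max 15.9
A3 regrets: 0.0, 9.0, 0.0 → max 9.0
A4 regrets: 5.9, 9.4, 3.1 → max 9.4
A5 regrets: 2.1, 0.0, 0.5 → max 2.1
Smallest max regret = 2.1 → A5.

A5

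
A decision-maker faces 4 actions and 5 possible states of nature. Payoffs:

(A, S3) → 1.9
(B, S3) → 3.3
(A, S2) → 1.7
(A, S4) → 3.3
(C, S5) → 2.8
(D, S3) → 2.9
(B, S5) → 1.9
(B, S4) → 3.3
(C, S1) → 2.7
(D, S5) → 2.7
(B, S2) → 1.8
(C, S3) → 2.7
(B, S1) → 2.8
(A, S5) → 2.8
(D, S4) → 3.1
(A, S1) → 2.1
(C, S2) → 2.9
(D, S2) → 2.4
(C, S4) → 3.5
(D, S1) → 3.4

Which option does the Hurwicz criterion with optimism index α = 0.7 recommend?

A: 0.7·3.3 + 0.3·1.7 = 2.82
B: 0.7·3.3 + 0.3·1.8 = 2.85
C: 0.7·3.5 + 0.3·2.7 = 3.26
D: 0.7·3.4 + 0.3·2.4 = 3.1
Highest Hurwicz score = 3.26 → C.

C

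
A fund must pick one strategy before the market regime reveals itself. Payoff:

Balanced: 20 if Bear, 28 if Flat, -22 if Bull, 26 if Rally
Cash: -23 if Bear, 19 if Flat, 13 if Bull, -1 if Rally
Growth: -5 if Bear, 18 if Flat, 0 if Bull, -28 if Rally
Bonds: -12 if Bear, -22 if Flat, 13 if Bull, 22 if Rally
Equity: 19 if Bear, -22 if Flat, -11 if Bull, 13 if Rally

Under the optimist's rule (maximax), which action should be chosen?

Row maxima: Balanced=28, Cash=19, Growth=18, Bonds=22, Equity=19
Best best-case = 28 → Balanced.

Balanced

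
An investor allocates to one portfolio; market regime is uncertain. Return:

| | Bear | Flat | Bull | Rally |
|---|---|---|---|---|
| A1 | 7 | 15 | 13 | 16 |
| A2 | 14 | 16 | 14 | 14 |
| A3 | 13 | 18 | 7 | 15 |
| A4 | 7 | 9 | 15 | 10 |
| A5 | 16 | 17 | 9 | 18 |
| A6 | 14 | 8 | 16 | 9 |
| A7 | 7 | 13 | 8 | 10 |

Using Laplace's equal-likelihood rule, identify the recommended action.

A5

Row averages: A1=12.75, A2=14.5, A3=13.25, A4=10.25, A5=15, A6=11.75, A7=9.5
Highest average = 15 → A5.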